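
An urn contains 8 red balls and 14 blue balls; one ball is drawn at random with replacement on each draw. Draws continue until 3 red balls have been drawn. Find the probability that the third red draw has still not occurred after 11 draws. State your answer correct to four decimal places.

0.1750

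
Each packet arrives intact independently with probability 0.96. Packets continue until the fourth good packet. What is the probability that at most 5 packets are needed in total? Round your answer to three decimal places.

0.985

Finishing within 5 packets ⇔ at least 4 successes in the first 5. With X ~ Binomial(5, 0.96), P(Y ≤ 5) = 1 − P(X ≤ 3).
  k=0: C(5,0)·0.96^0·0.04^5 = 0.00000
  k=1: C(5,1)·0.96^1·0.04^4 = 0.00001
  k=2: C(5,2)·0.96^2·0.04^3 = 0.00059
  k=3: C(5,3)·0.96^3·0.04^2 = 0.01416
1 − 0.01476 = 0.98524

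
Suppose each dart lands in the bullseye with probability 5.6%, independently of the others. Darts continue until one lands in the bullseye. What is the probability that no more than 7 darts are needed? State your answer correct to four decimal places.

0.3320

Y = number of darts to the first success; geometric, p = 0.056.
P(Y ≤ 7) = 1 − (1−p)^7 = 1 − 0.668042 = 0.331958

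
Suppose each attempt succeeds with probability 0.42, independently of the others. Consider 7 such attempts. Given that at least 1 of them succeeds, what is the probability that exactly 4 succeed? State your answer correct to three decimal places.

X ~ Binomial(7, 0.42). Want P(X=4 | X≥1) = P(X=4) / P(X≥1).
P(X=4) = C(7,4)·0.42^4·0.58^3 = 0.21250
P(X≥1) = 1 − 0.02208 = 0.97792
Ratio = 0.21250 / 0.97792 = 0.21729

0.217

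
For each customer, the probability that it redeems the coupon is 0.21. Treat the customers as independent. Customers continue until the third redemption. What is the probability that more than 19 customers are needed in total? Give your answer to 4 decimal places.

Needing more than 19 customers ⇔ fewer than 3 successes in the first 19. With X ~ Binomial(19, 0.21), P(Y > 19) = P(X ≤ 2).
  k=0: C(19,0)·0.21^0·0.79^19 = 0.011348
  k=1: C(19,1)·0.21^1·0.79^18 = 0.057314
  k=2: C(19,2)·0.21^2·0.79^17 = 0.137118
P(X ≤ 2) = 0.205780

0.2058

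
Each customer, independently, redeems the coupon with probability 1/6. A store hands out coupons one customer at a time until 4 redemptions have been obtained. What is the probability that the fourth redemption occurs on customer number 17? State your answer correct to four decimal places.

0.0404

Y = trial on which the fourth success occurs; negative binomial, r=4, p=0.166667.
P(Y=17) = C(16,3) · p^4 · (1−p)^13
= 560 · 0.0007716 · 0.093464 = 0.040386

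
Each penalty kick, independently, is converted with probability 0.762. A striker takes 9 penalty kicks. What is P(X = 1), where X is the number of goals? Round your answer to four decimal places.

0.0001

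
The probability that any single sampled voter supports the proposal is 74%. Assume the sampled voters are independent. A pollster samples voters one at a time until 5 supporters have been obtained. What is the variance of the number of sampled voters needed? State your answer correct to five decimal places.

2.37400

Y = total sampled voters until the fifth success; negative binomial with r=5, p=0.74.
Var(Y) = r(1−p)/p² = 5·0.26 / 0.74² = 2.3739956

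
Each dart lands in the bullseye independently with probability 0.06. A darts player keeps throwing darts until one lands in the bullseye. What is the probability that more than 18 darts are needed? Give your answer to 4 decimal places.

0.3283

Y = number of darts to the first success; geometric, p = 0.06.
P(Y > 18) = P(first 18 all fail) = (1−p)^18 = 0.328323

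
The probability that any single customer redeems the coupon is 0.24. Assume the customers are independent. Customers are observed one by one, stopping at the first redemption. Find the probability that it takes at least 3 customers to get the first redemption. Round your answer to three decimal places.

0.578

Y = number of customers to the first success; geometric, p = 0.24.
P(Y > 2) = P(first 2 all fail) = (1−p)^2 = 0.57760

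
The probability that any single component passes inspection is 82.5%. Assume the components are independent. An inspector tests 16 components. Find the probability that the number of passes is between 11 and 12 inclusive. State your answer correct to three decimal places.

0.256

X ~ Binomial(16, 0.825); P(11 ≤ X ≤ 12) = Σ C(16,k) p^k (1−p)^(16−k) over k:
  k=11: C(16,11)·0.825^11·0.175^5 = 0.08639
  k=12: C(16,12)·0.825^12·0.175^4 = 0.16970
Total = 0.25609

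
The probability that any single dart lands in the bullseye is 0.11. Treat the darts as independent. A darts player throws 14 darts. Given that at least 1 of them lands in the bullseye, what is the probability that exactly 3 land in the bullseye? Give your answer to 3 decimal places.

0.167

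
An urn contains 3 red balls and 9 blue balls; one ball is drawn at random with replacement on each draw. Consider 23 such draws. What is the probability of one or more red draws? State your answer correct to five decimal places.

0.99866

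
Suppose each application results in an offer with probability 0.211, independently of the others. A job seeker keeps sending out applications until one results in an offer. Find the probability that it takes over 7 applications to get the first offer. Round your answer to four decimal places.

Y = number of applications to the first success; geometric, p = 0.211.
P(Y > 7) = P(first 7 all fail) = (1−p)^7 = 0.190344

0.1903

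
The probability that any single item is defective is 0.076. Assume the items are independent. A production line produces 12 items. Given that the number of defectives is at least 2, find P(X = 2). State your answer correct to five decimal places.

0.75060

X ~ Binomial(12, 0.076). Want P(X=2 | X≥2) = P(X=2) / P(X≥2).
P(X=2) = C(12,2)·0.076^2·0.924^10 = 0.1729382
P(X≥2) = 1 − 0.3873144 − 0.3822844 = 0.2304012
Ratio = 0.1729382 / 0.2304012 = 0.7505956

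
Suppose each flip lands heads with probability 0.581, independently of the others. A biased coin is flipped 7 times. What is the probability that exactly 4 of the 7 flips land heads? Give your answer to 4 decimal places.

0.2934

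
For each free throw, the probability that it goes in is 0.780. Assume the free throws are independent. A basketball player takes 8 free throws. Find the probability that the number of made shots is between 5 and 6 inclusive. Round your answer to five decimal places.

X ~ Binomial(8, 0.78); P(5 ≤ X ≤ 6) = Σ C(8,k) p^k (1−p)^(8−k) over k:
  k=5: C(8,5)·0.78^5·0.22^3 = 0.1721587
  k=6: C(8,6)·0.78^6·0.22^2 = 0.3051905
Total = 0.4773492

0.47735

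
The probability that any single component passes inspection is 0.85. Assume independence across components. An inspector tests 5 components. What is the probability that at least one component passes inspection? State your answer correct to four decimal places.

P(at least one) = 1 − P(none) = 1 − (1 − 0.85)^5
= 1 − 0.000076 = 0.999924

0.9999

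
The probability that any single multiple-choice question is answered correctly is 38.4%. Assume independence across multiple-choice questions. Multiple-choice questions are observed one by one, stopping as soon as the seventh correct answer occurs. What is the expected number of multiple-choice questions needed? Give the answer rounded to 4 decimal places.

18.2292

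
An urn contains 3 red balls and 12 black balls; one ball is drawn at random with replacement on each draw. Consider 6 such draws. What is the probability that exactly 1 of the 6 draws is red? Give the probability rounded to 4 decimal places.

X ~ Binomial(n=6, p=0.20).
P(X=1) = C(6,1) · p^1 · (1−p)^5
= 6 · 0.2 · 0.32768 = 0.393216

0.3932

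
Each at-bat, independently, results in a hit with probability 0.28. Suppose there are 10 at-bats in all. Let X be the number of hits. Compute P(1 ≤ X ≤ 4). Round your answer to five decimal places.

0.84444

X ~ Binomial(10, 0.28); P(1 ≤ X ≤ 4) = Σ C(10,k) p^k (1−p)^(10−k) over k:
  k=1: C(10,1)·0.28^1·0.72^9 = 0.1455964
  k=2: C(10,2)·0.28^2·0.72^8 = 0.2547936
  k=3: C(10,3)·0.28^3·0.72^7 = 0.2642304
  k=4: C(10,4)·0.28^4·0.72^6 = 0.1798235
Total = 0.8444439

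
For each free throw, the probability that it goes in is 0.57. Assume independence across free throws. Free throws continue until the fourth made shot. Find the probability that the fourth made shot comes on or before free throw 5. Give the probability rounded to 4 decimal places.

Finishing within 5 free throws ⇔ at least 4 successes in the first 5. With X ~ Binomial(5, 0.57), P(Y ≤ 5) = 1 − P(X ≤ 3).
  k=0: C(5,0)·0.57^0·0.43^5 = 0.014701
  k=1: C(5,1)·0.57^1·0.43^4 = 0.097436
  k=2: C(5,2)·0.57^2·0.43^3 = 0.258318
  k=3: C(5,3)·0.57^3·0.43^2 = 0.342422
1 − 0.712877 = 0.287123

0.2871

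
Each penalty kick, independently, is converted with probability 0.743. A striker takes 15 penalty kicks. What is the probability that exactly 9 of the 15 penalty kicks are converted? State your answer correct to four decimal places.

X ~ Binomial(n=15, p=0.743).
P(X=9) = C(15,9) · p^9 · (1−p)^6
= 5005 · 0.069008 · 0.00028814 = 0.099518

0.0995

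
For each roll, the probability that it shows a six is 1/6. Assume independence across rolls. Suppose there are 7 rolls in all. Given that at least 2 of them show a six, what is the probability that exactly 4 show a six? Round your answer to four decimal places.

0.0473

X ~ Binomial(7, 0.166667). Want P(X=4 | X≥2) = P(X=4) / P(X≥2).
P(X=4) = C(7,4)·0.166667^4·0.833333^3 = 0.015629
P(X≥2) = 1 − 0.279082 − 0.390714 = 0.330204
Ratio = 0.015629 / 0.330204 = 0.047330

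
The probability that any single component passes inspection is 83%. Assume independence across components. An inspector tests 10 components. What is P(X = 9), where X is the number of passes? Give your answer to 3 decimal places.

X ~ Binomial(n=10, p=0.83).
P(X=9) = C(10,9) · p^9 · (1−p)^1
= 10 · 0.18694 · 0.17 = 0.31780

0.318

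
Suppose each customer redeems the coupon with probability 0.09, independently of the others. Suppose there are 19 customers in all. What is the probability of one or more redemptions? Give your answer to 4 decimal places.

0.8334

P(at least one) = 1 − P(none) = 1 − (1 − 0.09)^19
= 1 − 0.166643 = 0.833357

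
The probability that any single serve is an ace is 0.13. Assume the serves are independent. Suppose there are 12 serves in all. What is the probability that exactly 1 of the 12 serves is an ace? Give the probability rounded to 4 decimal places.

0.3372

X ~ Binomial(n=12, p=0.13).
P(X=1) = C(12,1) · p^1 · (1−p)^11
= 12 · 0.13 · 0.21613 = 0.337160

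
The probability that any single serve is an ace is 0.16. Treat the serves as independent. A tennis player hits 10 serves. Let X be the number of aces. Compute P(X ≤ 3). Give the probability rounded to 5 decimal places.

0.93864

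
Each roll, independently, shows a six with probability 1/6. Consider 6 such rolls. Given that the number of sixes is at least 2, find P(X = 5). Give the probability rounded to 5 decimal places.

0.00244

X ~ Binomial(6, 0.166667). Want P(X=5 | X≥2) = P(X=5) / P(X≥2).
P(X=5) = C(6,5)·0.166667^5·0.833333^1 = 0.0006430
P(X≥2) = 1 − 0.3348980 − 0.4018776 = 0.2632245
Ratio = 0.0006430 / 0.2632245 = 0.0024428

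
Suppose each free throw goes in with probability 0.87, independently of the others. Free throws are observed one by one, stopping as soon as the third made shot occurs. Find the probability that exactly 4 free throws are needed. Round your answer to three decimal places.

0.257

Y = trial on which the third success occurs; negative binomial, r=3, p=0.87.
P(Y=4) = C(3,2) · p^3 · (1−p)^1
= 3 · 0.6585 · 0.13 = 0.25682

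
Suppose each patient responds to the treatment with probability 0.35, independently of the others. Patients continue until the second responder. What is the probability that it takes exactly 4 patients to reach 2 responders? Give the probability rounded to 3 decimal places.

0.155

Y = trial on which the second success occurs; negative binomial, r=2, p=0.35.
P(Y=4) = C(3,1) · p^2 · (1−p)^2
= 3 · 0.1225 · 0.4225 = 0.15527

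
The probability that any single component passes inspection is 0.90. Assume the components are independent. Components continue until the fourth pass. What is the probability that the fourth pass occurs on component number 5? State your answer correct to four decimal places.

0.2624

Y = trial on which the fourth success occurs; negative binomial, r=4, p=0.90.
P(Y=5) = C(4,3) · p^4 · (1−p)^1
= 4 · 0.6561 · 0.1 = 0.262440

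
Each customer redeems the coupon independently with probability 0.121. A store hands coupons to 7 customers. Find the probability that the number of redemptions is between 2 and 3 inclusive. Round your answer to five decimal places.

X ~ Binomial(7, 0.121); P(2 ≤ X ≤ 3) = Σ C(7,k) p^k (1−p)^(7−k) over k:
  k=2: C(7,2)·0.121^2·0.879^5 = 0.1613372
  k=3: C(7,3)·0.121^3·0.879^4 = 0.0370152
Total = 0.1983523

0.19835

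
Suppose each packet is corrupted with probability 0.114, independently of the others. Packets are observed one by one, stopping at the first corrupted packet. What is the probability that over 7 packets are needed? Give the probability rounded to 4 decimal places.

Y = number of packets to the first success; geometric, p = 0.114.
P(Y > 7) = P(first 7 all fail) = (1−p)^7 = 0.428584

0.4286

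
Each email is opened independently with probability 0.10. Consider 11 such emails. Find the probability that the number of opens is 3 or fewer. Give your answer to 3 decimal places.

0.981

X ~ Binomial(11, 0.10); P(X ≤ 3) = Σ C(11,k) p^k (1−p)^(11−k) over k:
  k=0: C(11,0)·0.10^0·0.90^11 = 0.31381
  k=1: C(11,1)·0.10^1·0.90^10 = 0.38355
  k=2: C(11,2)·0.10^2·0.90^9 = 0.21308
  k=3: C(11,3)·0.10^3·0.90^8 = 0.07103
Total = 0.98147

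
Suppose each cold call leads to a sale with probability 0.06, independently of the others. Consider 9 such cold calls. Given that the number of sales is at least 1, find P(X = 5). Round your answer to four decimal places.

0.0002

X ~ Binomial(9, 0.06). Want P(X=5 | X≥1) = P(X=5) / P(X≥1).
P(X=5) = C(9,5)·0.06^5·0.94^4 = 0.000076
P(X≥1) = 1 − 0.572995 = 0.427005
Ratio = 0.000076 / 0.427005 = 0.000179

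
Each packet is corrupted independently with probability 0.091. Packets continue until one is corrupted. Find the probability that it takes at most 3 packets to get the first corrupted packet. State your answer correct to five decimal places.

0.24891

Y = number of packets to the first success; geometric, p = 0.091.
P(Y ≤ 3) = 1 − (1−p)^3 = 1 − 0.7510894 = 0.2489106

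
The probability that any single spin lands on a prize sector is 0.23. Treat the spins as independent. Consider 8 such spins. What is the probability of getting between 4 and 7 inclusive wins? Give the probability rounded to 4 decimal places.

0.0880

X ~ Binomial(8, 0.23); P(4 ≤ X ≤ 7) = Σ C(8,k) p^k (1−p)^(8−k) over k:
  k=4: C(8,4)·0.23^4·0.77^4 = 0.068861
  k=5: C(8,5)·0.23^5·0.77^3 = 0.016455
  k=6: C(8,6)·0.23^6·0.77^2 = 0.002458
  k=7: C(8,7)·0.23^7·0.77^1 = 0.000210
Total = 0.087983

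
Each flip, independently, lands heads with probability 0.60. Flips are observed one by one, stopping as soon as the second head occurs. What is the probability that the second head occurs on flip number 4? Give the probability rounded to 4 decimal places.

0.1728

Y = trial on which the second success occurs; negative binomial, r=2, p=0.60.
P(Y=4) = C(3,1) · p^2 · (1−p)^2
= 3 · 0.36 · 0.16 = 0.172800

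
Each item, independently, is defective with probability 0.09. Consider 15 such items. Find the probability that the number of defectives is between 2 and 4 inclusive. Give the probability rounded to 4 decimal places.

X ~ Binomial(15, 0.09); P(2 ≤ X ≤ 4) = Σ C(15,k) p^k (1−p)^(15−k) over k:
  k=2: C(15,2)·0.09^2·0.91^13 = 0.249582
  k=3: C(15,3)·0.09^3·0.91^12 = 0.106964
  k=4: C(15,4)·0.09^4·0.91^11 = 0.031736
Total = 0.388281

0.3883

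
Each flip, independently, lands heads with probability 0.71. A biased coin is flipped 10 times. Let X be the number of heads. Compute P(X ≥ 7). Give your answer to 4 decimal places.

0.6761

X ~ Binomial(10, 0.71); P(X ≥ 7) = Σ C(10,k) p^k (1−p)^(10−k) over k:
  k=7: C(10,7)·0.71^7·0.29^3 = 0.266185
  k=8: C(10,8)·0.71^8·0.29^2 = 0.244385
  k=9: C(10,9)·0.71^9·0.29^1 = 0.132961
  k=10: C(10,10)·0.71^10·0.29^0 = 0.032552
Total = 0.676084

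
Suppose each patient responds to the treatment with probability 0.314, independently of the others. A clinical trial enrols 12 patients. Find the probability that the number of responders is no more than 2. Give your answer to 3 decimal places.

0.221

X ~ Binomial(12, 0.314); P(X ≤ 2) = Σ C(12,k) p^k (1−p)^(12−k) over k:
  k=0: C(12,0)·0.314^0·0.686^12 = 0.01086
  k=1: C(12,1)·0.314^1·0.686^11 = 0.05966
  k=2: C(12,2)·0.314^2·0.686^10 = 0.15019
Total = 0.22071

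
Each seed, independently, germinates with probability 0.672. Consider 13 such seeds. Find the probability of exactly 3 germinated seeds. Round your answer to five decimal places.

X ~ Binomial(n=13, p=0.672).
P(X=3) = C(13,3) · p^3 · (1−p)^10
= 286 · 0.30346 · 1.4412e-05 = 0.0012509

0.00125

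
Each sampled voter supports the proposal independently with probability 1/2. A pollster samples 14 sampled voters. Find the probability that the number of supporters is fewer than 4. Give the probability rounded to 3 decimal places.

X ~ Binomial(14, 0.50); P(X ≤ 3) = Σ C(14,k) p^k (1−p)^(14−k) over k:
  k=0: C(14,0)·0.50^0·0.50^14 = 0.00006
  k=1: C(14,1)·0.50^1·0.50^13 = 0.00085
  k=2: C(14,2)·0.50^2·0.50^12 = 0.00555
  k=3: C(14,3)·0.50^3·0.50^11 = 0.02222
Total = 0.02869

0.029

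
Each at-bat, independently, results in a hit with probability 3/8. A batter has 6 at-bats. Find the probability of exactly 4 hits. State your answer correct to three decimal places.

0.116

X ~ Binomial(n=6, p=0.375).
P(X=4) = C(6,4) · p^4 · (1−p)^2
= 15 · 0.019775 · 0.39062 = 0.11587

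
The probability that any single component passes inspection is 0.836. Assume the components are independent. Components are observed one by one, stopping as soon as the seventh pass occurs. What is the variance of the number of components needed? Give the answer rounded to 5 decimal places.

Y = total components until the seventh success; negative binomial with r=7, p=0.836.
Var(Y) = r(1−p)/p² = 7·0.164 / 0.836² = 1.6425906

1.64259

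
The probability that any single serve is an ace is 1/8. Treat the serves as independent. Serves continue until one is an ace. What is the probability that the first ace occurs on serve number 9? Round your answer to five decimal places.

Geometric (trials to first success), p = 0.125.
P(Y = 9) = (1−p)^8 · p = 0.34361 · 0.125 = 0.0429511

0.04295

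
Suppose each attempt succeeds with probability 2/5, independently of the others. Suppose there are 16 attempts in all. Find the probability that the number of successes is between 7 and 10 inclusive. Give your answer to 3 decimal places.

0.454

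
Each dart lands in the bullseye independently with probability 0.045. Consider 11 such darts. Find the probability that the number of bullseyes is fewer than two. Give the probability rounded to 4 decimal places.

0.9150

X ~ Binomial(11, 0.045); P(X ≤ 1) = Σ C(11,k) p^k (1−p)^(11−k) over k:
  k=0: C(11,0)·0.045^0·0.955^11 = 0.602611
  k=1: C(11,1)·0.045^1·0.955^10 = 0.312348
Total = 0.914959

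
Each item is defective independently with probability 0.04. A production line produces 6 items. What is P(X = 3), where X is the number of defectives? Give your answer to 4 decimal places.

0.0011

X ~ Binomial(n=6, p=0.04).
P(X=3) = C(6,3) · p^3 · (1−p)^3
= 20 · 6.4e-05 · 0.88474 = 0.001132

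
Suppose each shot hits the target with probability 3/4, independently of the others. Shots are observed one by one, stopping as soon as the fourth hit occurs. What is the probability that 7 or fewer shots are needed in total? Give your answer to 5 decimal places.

0.92944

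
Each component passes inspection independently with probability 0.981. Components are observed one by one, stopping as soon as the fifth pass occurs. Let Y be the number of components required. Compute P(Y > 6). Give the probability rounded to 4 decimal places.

Needing more than 6 components ⇔ fewer than 5 successes in the first 6. With X ~ Binomial(6, 0.981), P(Y > 6) = P(X ≤ 4).
  k=0: C(6,0)·0.981^0·0.019^6 = 0.000000
  k=1: C(6,1)·0.981^1·0.019^5 = 0.000000
  k=2: C(6,2)·0.981^2·0.019^4 = 0.000002
  k=3: C(6,3)·0.981^3·0.019^3 = 0.000130
  k=4: C(6,4)·0.981^4·0.019^2 = 0.005015
P(X ≤ 4) = 0.005146

0.0051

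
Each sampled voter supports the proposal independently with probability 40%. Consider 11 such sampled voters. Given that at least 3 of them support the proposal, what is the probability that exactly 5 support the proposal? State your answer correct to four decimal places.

0.2505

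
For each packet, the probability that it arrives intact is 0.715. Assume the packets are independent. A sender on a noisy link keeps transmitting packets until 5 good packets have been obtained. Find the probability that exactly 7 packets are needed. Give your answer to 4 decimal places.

0.2277

Y = trial on which the fifth success occurs; negative binomial, r=5, p=0.715.
P(Y=7) = C(6,4) · p^5 · (1−p)^2
= 15 · 0.18687 · 0.081225 = 0.227673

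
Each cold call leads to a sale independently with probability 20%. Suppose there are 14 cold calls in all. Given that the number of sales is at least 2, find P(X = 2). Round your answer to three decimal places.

0.312

X ~ Binomial(14, 0.20). Want P(X=2 | X≥2) = P(X=2) / P(X≥2).
P(X=2) = C(14,2)·0.20^2·0.80^12 = 0.25014
P(X≥2) = 1 − 0.04398 − 0.15393 = 0.80209
Ratio = 0.25014 / 0.80209 = 0.31186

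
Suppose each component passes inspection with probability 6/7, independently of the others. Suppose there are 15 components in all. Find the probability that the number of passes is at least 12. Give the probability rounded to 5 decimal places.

0.84411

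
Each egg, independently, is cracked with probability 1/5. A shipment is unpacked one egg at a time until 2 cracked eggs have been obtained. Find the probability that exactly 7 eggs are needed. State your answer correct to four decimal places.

Y = trial on which the second success occurs; negative binomial, r=2, p=0.20.
P(Y=7) = C(6,1) · p^2 · (1−p)^5
= 6 · 0.04 · 0.32768 = 0.078643

0.0786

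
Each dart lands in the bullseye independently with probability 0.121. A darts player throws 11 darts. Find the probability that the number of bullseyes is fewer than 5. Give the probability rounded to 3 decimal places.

X ~ Binomial(11, 0.121); P(X ≤ 4) = Σ C(11,k) p^k (1−p)^(11−k) over k:
  k=0: C(11,0)·0.121^0·0.879^11 = 0.24203
  k=1: C(11,1)·0.121^1·0.879^10 = 0.36649
  k=2: C(11,2)·0.121^2·0.879^9 = 0.25225
  k=3: C(11,3)·0.121^3·0.879^8 = 0.10417
  k=4: C(11,4)·0.121^4·0.879^7 = 0.02868
Total = 0.99363

0.994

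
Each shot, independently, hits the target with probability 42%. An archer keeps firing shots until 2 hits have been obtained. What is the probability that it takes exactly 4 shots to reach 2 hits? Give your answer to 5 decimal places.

0.17802

Y = trial on which the second success occurs; negative binomial, r=2, p=0.42.
P(Y=4) = C(3,1) · p^2 · (1−p)^2
= 3 · 0.1764 · 0.3364 = 0.1780229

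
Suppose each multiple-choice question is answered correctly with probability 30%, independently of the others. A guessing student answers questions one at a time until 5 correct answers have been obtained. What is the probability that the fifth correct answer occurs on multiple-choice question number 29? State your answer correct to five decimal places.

Y = trial on which the fifth success occurs; negative binomial, r=5, p=0.30.
P(Y=29) = C(28,4) · p^5 · (1−p)^24
= 20475 · 0.00243 · 0.00019158 = 0.0095320

0.00953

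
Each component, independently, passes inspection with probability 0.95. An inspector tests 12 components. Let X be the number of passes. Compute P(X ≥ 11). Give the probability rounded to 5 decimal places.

0.88164

X ~ Binomial(12, 0.95); P(X ≥ 11) = Σ C(12,k) p^k (1−p)^(12−k) over k:
  k=11: C(12,11)·0.95^11·0.05^1 = 0.3412801
  k=12: C(12,12)·0.95^12·0.05^0 = 0.5403601
Total = 0.8816401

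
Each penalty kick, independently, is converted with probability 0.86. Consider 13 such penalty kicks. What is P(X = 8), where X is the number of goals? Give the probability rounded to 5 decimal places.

X ~ Binomial(n=13, p=0.86).
P(X=8) = C(13,8) · p^8 · (1−p)^5
= 1287 · 0.29922 · 5.3782e-05 = 0.0207113

0.02071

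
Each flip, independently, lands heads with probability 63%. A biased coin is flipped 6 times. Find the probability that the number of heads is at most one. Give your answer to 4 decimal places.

0.0288

X ~ Binomial(6, 0.63); P(X ≤ 1) = Σ C(6,k) p^k (1−p)^(6−k) over k:
  k=0: C(6,0)·0.63^0·0.37^6 = 0.002566
  k=1: C(6,1)·0.63^1·0.37^5 = 0.026212
Total = 0.028778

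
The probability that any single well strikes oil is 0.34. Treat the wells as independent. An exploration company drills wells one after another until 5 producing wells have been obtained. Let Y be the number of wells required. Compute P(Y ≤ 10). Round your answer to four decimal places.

Finishing within 10 wells ⇔ at least 5 successes in the first 10. With X ~ Binomial(10, 0.34), P(Y ≤ 10) = 1 − P(X ≤ 4).
  k=0: C(10,0)·0.34^0·0.66^10 = 0.015683
  k=1: C(10,1)·0.34^1·0.66^9 = 0.080793
  k=2: C(10,2)·0.34^2·0.66^8 = 0.187293
  k=3: C(10,3)·0.34^3·0.66^7 = 0.257292
  k=4: C(10,4)·0.34^4·0.66^6 = 0.231952
1 − 0.773013 = 0.226987

0.2270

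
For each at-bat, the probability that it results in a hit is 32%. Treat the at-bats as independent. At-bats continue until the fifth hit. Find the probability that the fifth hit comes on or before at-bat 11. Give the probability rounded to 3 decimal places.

Finishing within 11 at-bats ⇔ at least 5 successes in the first 11. With X ~ Binomial(11, 0.32), P(Y ≤ 11) = 1 − P(X ≤ 4).
  k=0: C(11,0)·0.32^0·0.68^11 = 0.01437
  k=1: C(11,1)·0.32^1·0.68^10 = 0.07441
  k=2: C(11,2)·0.32^2·0.68^9 = 0.17508
  k=3: C(11,3)·0.32^3·0.68^8 = 0.24718
  k=4: C(11,4)·0.32^4·0.68^7 = 0.23264
1 − 0.74368 = 0.25632

0.256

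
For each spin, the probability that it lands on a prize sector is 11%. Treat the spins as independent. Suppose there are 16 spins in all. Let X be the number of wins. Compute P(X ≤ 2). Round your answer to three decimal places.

0.745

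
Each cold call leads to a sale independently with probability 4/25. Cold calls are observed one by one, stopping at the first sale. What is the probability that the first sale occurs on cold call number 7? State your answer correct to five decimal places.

Geometric (trials to first success), p = 0.16.
P(Y = 7) = (1−p)^6 · p = 0.3513 · 0.16 = 0.0562077

0.05621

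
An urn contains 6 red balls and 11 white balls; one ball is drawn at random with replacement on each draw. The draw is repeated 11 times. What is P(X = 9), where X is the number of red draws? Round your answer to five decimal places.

0.00196

X ~ Binomial(n=11, p=0.352941).
P(X=9) = C(11,9) · p^9 · (1−p)^2
= 55 · 8.4981e-05 · 0.41869 = 0.0019569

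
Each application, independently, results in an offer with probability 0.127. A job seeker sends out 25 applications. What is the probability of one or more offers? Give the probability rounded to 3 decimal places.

0.966

P(at least one) = 1 − P(none) = 1 − (1 − 0.127)^25
= 1 − 0.03352 = 0.96648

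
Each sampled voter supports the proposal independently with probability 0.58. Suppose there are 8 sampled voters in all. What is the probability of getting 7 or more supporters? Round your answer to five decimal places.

X ~ Binomial(8, 0.58); P(X ≥ 7) = Σ C(8,k) p^k (1−p)^(8−k) over k:
  k=7: C(8,7)·0.58^7·0.42^1 = 0.0741883
  k=8: C(8,8)·0.58^8·0.42^0 = 0.0128063
Total = 0.0869946

0.08699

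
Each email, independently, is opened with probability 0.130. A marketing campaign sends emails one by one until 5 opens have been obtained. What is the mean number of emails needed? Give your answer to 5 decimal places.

38.46154

Y = total emails until the fifth success; negative binomial with r=5, p=0.13.
E[Y] = r / p = 5 / 0.13 = 38.4615385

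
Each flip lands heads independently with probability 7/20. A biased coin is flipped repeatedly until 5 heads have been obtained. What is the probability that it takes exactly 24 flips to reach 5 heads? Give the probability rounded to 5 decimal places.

Y = trial on which the fifth success occurs; negative binomial, r=5, p=0.35.
P(Y=24) = C(23,4) · p^5 · (1−p)^19
= 8855 · 0.0052522 · 0.00027884 = 0.0129683

0.01297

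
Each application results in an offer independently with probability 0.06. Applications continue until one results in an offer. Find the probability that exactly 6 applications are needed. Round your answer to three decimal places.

0.044

Geometric (trials to first success), p = 0.06.
P(Y = 6) = (1−p)^5 · p = 0.7339 · 0.06 = 0.04403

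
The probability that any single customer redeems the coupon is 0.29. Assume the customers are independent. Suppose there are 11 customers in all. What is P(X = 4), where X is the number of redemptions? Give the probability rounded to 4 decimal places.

X ~ Binomial(n=11, p=0.29).
P(X=4) = C(11,4) · p^4 · (1−p)^7
= 330 · 0.0070728 · 0.090951 = 0.212283

0.2123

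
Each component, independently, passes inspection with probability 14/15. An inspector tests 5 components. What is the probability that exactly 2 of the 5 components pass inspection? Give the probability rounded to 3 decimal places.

0.003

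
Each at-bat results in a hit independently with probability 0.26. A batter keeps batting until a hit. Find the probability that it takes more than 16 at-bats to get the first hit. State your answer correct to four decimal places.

0.0081

Y = number of at-bats to the first success; geometric, p = 0.26.
P(Y > 16) = P(first 16 all fail) = (1−p)^16 = 0.008086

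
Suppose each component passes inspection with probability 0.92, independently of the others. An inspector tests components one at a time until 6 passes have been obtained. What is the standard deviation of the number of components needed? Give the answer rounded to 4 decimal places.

Y = total components until the sixth success; negative binomial with r=6, p=0.92.
SD(Y) = √[r(1−p)/p²] = √(0.567108) = 0.753066

0.7531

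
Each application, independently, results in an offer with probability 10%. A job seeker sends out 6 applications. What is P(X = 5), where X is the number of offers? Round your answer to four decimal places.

X ~ Binomial(n=6, p=0.10).
P(X=5) = C(6,5) · p^5 · (1−p)^1
= 6 · 1e-05 · 0.9 = 0.000054

0.0001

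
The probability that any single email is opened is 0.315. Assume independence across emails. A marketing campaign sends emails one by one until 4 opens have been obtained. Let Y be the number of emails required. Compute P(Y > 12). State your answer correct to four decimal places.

Needing more than 12 emails ⇔ fewer than 4 successes in the first 12. With X ~ Binomial(12, 0.315), P(Y > 12) = P(X ≤ 3).
  k=0: C(12,0)·0.315^0·0.685^12 = 0.010673
  k=1: C(12,1)·0.315^1·0.685^11 = 0.058896
  k=2: C(12,2)·0.315^2·0.685^10 = 0.148960
  k=3: C(12,3)·0.315^3·0.685^9 = 0.228333
P(X ≤ 3) = 0.446863

0.4469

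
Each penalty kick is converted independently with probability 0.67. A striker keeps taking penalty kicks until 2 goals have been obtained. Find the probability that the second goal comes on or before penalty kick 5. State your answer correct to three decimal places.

Finishing within 5 penalty kicks ⇔ at least 2 successes in the first 5. With X ~ Binomial(5, 0.67), P(Y ≤ 5) = 1 − P(X ≤ 1).
  k=0: C(5,0)·0.67^0·0.33^5 = 0.00391
  k=1: C(5,1)·0.67^1·0.33^4 = 0.03973
1 − 0.04364 = 0.95636

0.956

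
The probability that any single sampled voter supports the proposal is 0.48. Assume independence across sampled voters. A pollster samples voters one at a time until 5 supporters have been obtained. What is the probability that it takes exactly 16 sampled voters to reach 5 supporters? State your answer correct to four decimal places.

0.0261

Y = trial on which the fifth success occurs; negative binomial, r=5, p=0.48.
P(Y=16) = C(15,4) · p^5 · (1−p)^11
= 1365 · 0.02548 · 0.00075169 = 0.026144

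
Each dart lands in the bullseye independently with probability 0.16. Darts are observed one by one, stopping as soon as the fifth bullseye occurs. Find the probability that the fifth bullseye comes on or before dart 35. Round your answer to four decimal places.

0.6791

Finishing within 35 darts ⇔ at least 5 successes in the first 35. With X ~ Binomial(35, 0.16), P(Y ≤ 35) = 1 − P(X ≤ 4).
  k=0: C(35,0)·0.16^0·0.84^35 = 0.002238
  k=1: C(35,1)·0.16^1·0.84^34 = 0.014917
  k=2: C(35,2)·0.16^2·0.84^33 = 0.048303
  k=3: C(35,3)·0.16^3·0.84^32 = 0.101206
  k=4: C(35,4)·0.16^4·0.84^31 = 0.154219
1 − 0.320883 = 0.679117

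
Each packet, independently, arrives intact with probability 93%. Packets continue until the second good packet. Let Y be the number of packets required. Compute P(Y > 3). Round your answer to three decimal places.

Needing more than 3 packets ⇔ fewer than 2 successes in the first 3. With X ~ Binomial(3, 0.93), P(Y > 3) = P(X ≤ 1).
  k=0: C(3,0)·0.93^0·0.07^3 = 0.00034
  k=1: C(3,1)·0.93^1·0.07^2 = 0.01367
P(X ≤ 1) = 0.01401

0.014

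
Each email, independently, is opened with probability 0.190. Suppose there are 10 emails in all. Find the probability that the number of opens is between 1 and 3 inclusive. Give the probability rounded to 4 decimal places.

X ~ Binomial(10, 0.19); P(1 ≤ X ≤ 3) = Σ C(10,k) p^k (1−p)^(10−k) over k:
  k=1: C(10,1)·0.19^1·0.81^9 = 0.285180
  k=2: C(10,2)·0.19^2·0.81^8 = 0.301023
  k=3: C(10,3)·0.19^3·0.81^7 = 0.188294
Total = 0.774497

0.7745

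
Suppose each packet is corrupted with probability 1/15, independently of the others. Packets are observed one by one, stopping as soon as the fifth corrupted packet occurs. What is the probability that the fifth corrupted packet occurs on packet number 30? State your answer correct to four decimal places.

0.0056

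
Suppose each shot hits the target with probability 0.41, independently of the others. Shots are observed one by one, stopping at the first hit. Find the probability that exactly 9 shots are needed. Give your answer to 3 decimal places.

Geometric (trials to first success), p = 0.41.
P(Y = 9) = (1−p)^8 · p = 0.014683 · 0.41 = 0.00602

0.006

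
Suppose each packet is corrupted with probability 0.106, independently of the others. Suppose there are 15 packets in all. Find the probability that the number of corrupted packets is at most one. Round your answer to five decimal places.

X ~ Binomial(15, 0.106); P(X ≤ 1) = Σ C(15,k) p^k (1−p)^(15−k) over k:
  k=0: C(15,0)·0.106^0·0.894^15 = 0.1862356
  k=1: C(15,1)·0.106^1·0.894^14 = 0.3312244
Total = 0.5174601

0.51746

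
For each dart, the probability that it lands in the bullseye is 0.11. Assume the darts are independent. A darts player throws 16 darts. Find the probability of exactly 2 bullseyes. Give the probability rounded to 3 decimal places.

0.284

X ~ Binomial(n=16, p=0.11).
P(X=2) = C(16,2) · p^2 · (1−p)^14
= 120 · 0.0121 · 0.19564 = 0.28407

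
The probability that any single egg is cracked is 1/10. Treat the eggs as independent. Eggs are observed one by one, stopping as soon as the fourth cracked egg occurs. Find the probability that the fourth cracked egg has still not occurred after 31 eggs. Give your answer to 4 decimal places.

Needing more than 31 eggs ⇔ fewer than 4 successes in the first 31. With X ~ Binomial(31, 0.10), P(Y > 31) = P(X ≤ 3).
  k=0: C(31,0)·0.10^0·0.90^31 = 0.038152
  k=1: C(31,1)·0.10^1·0.90^30 = 0.131413
  k=2: C(31,2)·0.10^2·0.90^29 = 0.219021
  k=3: C(31,3)·0.10^3·0.90^28 = 0.235245
P(X ≤ 3) = 0.623830

0.6238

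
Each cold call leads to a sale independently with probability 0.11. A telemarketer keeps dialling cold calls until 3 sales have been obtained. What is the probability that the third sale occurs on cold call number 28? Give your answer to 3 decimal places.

0.025

Y = trial on which the third success occurs; negative binomial, r=3, p=0.11.
P(Y=28) = C(27,2) · p^3 · (1−p)^25
= 351 · 0.001331 · 0.054294 = 0.02537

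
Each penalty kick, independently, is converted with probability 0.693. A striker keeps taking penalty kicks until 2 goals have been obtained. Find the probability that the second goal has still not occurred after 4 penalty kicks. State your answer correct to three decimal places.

0.089

Needing more than 4 penalty kicks ⇔ fewer than 2 successes in the first 4. With X ~ Binomial(4, 0.693), P(Y > 4) = P(X ≤ 1).
  k=0: C(4,0)·0.693^0·0.307^4 = 0.00888
  k=1: C(4,1)·0.693^1·0.307^3 = 0.08021
P(X ≤ 1) = 0.08909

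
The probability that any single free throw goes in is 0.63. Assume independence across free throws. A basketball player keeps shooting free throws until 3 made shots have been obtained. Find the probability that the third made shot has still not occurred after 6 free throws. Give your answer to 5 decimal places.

Needing more than 6 free throws ⇔ fewer than 3 successes in the first 6. With X ~ Binomial(6, 0.63), P(Y > 6) = P(X ≤ 2).
  k=0: C(6,0)·0.63^0·0.37^6 = 0.0025657
  k=1: C(6,1)·0.63^1·0.37^5 = 0.0262120
  k=2: C(6,2)·0.63^2·0.37^4 = 0.1115782
P(X ≤ 2) = 0.1403559

0.14036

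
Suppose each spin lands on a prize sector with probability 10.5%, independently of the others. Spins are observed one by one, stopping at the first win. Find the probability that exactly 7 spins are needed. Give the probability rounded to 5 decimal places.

0.05397

Geometric (trials to first success), p = 0.105.
P(Y = 7) = (1−p)^6 · p = 0.51397 · 0.105 = 0.0539669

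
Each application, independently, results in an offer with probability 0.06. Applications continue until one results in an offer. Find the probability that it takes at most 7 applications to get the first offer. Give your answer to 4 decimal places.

Y = number of applications to the first success; geometric, p = 0.06.
P(Y ≤ 7) = 1 − (1−p)^7 = 1 − 0.648478 = 0.351522

0.3515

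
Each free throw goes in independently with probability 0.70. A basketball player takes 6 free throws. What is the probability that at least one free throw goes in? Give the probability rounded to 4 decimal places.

0.9993

P(at least one) = 1 − P(none) = 1 − (1 − 0.70)^6
= 1 − 0.000729 = 0.999271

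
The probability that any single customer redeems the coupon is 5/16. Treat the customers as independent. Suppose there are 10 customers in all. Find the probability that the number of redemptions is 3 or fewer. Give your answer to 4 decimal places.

0.6160

X ~ Binomial(10, 0.3125); P(X ≤ 3) = Σ C(10,k) p^k (1−p)^(10−k) over k:
  k=0: C(10,0)·0.3125^0·0.6875^10 = 0.023590
  k=1: C(10,1)·0.3125^1·0.6875^9 = 0.107227
  k=2: C(10,2)·0.3125^2·0.6875^8 = 0.219328
  k=3: C(10,3)·0.3125^3·0.6875^7 = 0.265852
Total = 0.615997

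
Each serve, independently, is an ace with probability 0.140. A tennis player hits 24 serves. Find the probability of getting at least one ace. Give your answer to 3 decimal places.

P(at least one) = 1 − P(none) = 1 − (1 − 0.14)^24
= 1 − 0.02679 = 0.97321

0.973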